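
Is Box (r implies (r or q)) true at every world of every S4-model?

Tableau for the negation not Box (r implies (r or q)):
1. not Box (r implies (r or q)), u
2. not (r implies (r or q)), v
3. r, v
4. not (r or q), v
5. not r, v
6. not q, v
Accessibility: uRu, uRv, vRv
Branch closes: r and not r both at v.
All branches of the negation close; one closing branch shown above.

Yes, valid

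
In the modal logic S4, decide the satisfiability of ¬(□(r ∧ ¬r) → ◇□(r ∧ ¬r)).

Unsatisfiable

1. ¬(□(r ∧ ¬r) → ◇□(r ∧ ¬r)), u
2. □(r ∧ ¬r), u   [¬→-rule on 1]
3. ¬◇□(r ∧ ¬r), u   [¬→-rule on 1]
4. r ∧ ¬r, u   [□-rule on 2 via uRu]
5. r, u   [∧-rule on 4]
6. ¬r, u   [∧-rule on 4]
Accessibility: uRu
Branch closes: r and ¬r both at u.
(One branch shown.) All branches close.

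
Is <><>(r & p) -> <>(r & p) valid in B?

Tableau for the negation ~(<><>(r & p) -> <>(r & p)):
1. ~(<><>(r & p) -> <>(r & p)), w0
2. <><>(r & p), w0
3. ~<>(r & p), w0
4. ~(r & p), w0
5. ~p, w0
6. <>(r & p), w1
7. ~(r & p), w1
8. ~p, w1
9. r & p, w2
10. r, w2
11. p, w2
Accessibility: w0Rw0, w0Rw1, w1Rw0, w1Rw1, w1Rw2, w2Rw1, w2Rw2
The negation has an open branch (countermodel exists).

No, not valid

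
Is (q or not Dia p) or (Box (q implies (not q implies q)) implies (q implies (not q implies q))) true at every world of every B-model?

Valid

Tableau for the negation not ((q or not Dia p) or (Box (q implies (not q implies q)) implies (q implies (not q implies q)))):
1. not ((q or not Dia p) or (Box (q implies (not q implies q)) implies (q implies (not q implies q)))), 0
2. not (q or not Dia p), 0
3. not (Box (q implies (not q implies q)) implies (q implies (not q implies q))), 0
4. not q, 0
5. Dia p, 0
6. Box (q implies (not q implies q)), 0
7. not (q implies (not q implies q)), 0
8. q, 0
9. not (not q implies q), 0
Accessibility: 0R0
Branch closes: q and not q both at 0.
All branches of the negation close; one closing branch shown above.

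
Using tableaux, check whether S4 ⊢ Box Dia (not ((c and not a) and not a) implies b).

No, not valid

Tableau for the negation not Box Dia (not ((c and not a) and not a) implies b):
1. not Box Dia (not ((c and not a) and not a) implies b), 0
2. not Dia (not ((c and not a) and not a) implies b), 1
3. not (not ((c and not a) and not a) implies b), 1
4. not ((c and not a) and not a), 1
5. not b, 1
6. a, 1
Accessibility: 0R0, 0R1, 1R1
The negation has an open branch (countermodel exists).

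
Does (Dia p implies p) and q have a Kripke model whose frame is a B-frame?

Satisfiable

1. (Dia p implies p) and q, w0
2. Dia p implies p, w0
3. q, w0
4. p, w0
Accessibility: w0Rw0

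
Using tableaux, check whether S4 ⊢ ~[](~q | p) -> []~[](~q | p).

Tableau for the negation ~(~[](~q | p) -> []~[](~q | p)):
1. ~(~[](~q | p) -> []~[](~q | p)), 0
2. ~[](~q | p), 0
3. ~[]~[](~q | p), 0
4. ~(~q | p), 1
5. q, 1
6. ~p, 1
7. [](~q | p), 2
8. ~q | p, 2
9. p, 2
Accessibility: 0R0, 0R1, 0R2, 1R1, 2R2
The negation has an open branch (countermodel exists).

No, not valid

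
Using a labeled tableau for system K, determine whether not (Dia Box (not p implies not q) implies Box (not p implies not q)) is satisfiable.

Satisfiable

1. not (Dia Box (not p implies not q) implies Box (not p implies not q)), w0
2. Dia Box (not p implies not q), w0   [neg-implies-rule on 1]
3. not Box (not p implies not q), w0   [neg-implies-rule on 1]
4. Box (not p implies not q), w1   [Dia-rule on 2: fresh world w1, w0Rw1]
5. not (not p implies not q), w2   [neg-Box-rule on 3: fresh world w2, w0Rw2]
6. not p, w2   [neg-implies-rule on 5]
7. q, w2   [neg-implies-rule on 5]
Accessibility: w0Rw1, w0Rw2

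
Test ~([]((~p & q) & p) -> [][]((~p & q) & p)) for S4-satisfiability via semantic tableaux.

1. ~([]((~p & q) & p) -> [][]((~p & q) & p)), u
2. []((~p & q) & p), u
3. ~[][]((~p & q) & p), u
4. (~p & q) & p, u
5. ~p & q, u
6. p, u
7. ~p, u
8. q, u
Accessibility: uRu
Branch closes: p and ~p both at u.
All branches of the tableau close; one closing branch shown above.

Unsatisfiable (every branch closes)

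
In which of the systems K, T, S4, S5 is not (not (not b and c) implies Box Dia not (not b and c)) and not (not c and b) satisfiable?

K, T, S4

S4-tableau for the formula:
1. not (not (not b and c) implies Box Dia not (not b and c)) and not (not c and b), w0
2. not (not (not b and c) implies Box Dia not (not b and c)), w0
3. not (not c and b), w0
4. not (not b and c), w0
5. not Box Dia not (not b and c), w0
6. not b, w0
7. not c, w0
8. not Dia not (not b and c), w1
9. not b and c, w1
10. not b, w1
11. c, w1
Accessibility: w0Rw0, w0Rw1, w1Rw1
Complete open branch: satisfiable in S4, hence also in K, T (this S4-model is also a K-model and a T-model).
S5-tableau for the formula:
1. not (not (not b and c) implies Box Dia not (not b and c)) and not (not c and b), w0
2. not (not (not b and c) implies Box Dia not (not b and c)), w0
3. not (not c and b), w0
4. not (not b and c), w0
5. not Box Dia not (not b and c), w0
6. not b, w0
7. not c, w0
8. not Dia not (not b and c), w1
9. not b and c, w0
10. c, w0
Accessibility: w0Rw0, w0Rw1, w1Rw0, w1Rw1
Branch closes: c and not c both at w0.
Every branch closes (one shown): unsatisfiable in S5.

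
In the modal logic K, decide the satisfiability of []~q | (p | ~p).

1. []~q | (p | ~p), 0
2. p | ~p, 0
3. ~p, 0

Satisfiable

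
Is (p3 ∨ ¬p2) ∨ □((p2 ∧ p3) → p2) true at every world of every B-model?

Tableau for the negation ¬((p3 ∨ ¬p2) ∨ □((p2 ∧ p3) → p2)):
1. ¬((p3 ∨ ¬p2) ∨ □((p2 ∧ p3) → p2)), 0
2. ¬(p3 ∨ ¬p2), 0   [¬∨-rule on 1]
3. ¬□((p2 ∧ p3) → p2), 0   [¬∨-rule on 1]
4. ¬p3, 0   [¬∨-rule on 2]
5. p2, 0   [¬∨-rule on 2]
6. ¬((p2 ∧ p3) → p2), 1   [¬□-rule on 3: fresh world 1, 0R1]
7. p2 ∧ p3, 1   [¬→-rule on 6]
8. ¬p2, 1   [¬→-rule on 6]
9. p2, 1   [∧-rule on 7]
10. p3, 1   [∧-rule on 7]
Accessibility: 0R0, 0R1, 1R0, 1R1
Branch closes: p2 and ¬p2 both at 1.
All branches of the negation close; one closing branch shown above.

Yes, valid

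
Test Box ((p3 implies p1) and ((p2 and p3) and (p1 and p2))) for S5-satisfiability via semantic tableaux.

1. Box ((p3 implies p1) and ((p2 and p3) and (p1 and p2))), 0
2. (p3 implies p1) and ((p2 and p3) and (p1 and p2)), 0   [Box-rule on 1 via 0R0]
3. p3 implies p1, 0   [and-rule on 2]
4. (p2 and p3) and (p1 and p2), 0   [and-rule on 2]
5. p2 and p3, 0   [and-rule on 4]
6. p1 and p2, 0   [and-rule on 4]
7. p2, 0   [and-rule on 5]
8. p3, 0   [and-rule on 5]
9. p1, 0   [and-rule on 6]
Accessibility: 0R0

Satisfiable (open branch found)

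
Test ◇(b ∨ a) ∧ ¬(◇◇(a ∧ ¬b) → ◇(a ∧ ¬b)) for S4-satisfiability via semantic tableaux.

Unsatisfiable (every branch closes)

1. ◇(b ∨ a) ∧ ¬(◇◇(a ∧ ¬b) → ◇(a ∧ ¬b)), 0
2. ◇(b ∨ a), 0
3. ¬(◇◇(a ∧ ¬b) → ◇(a ∧ ¬b)), 0
4. ◇◇(a ∧ ¬b), 0
5. ¬◇(a ∧ ¬b), 0
6. ¬(a ∧ ¬b), 0
7. b, 0
8. b ∨ a, 1
9. ¬(a ∧ ¬b), 1
10. a, 1
11. b, 1
12. ◇(a ∧ ¬b), 2
13. ¬(a ∧ ¬b), 2
14. b, 2
15. a ∧ ¬b, 3
16. a, 3
17. ¬b, 3
18. ¬(a ∧ ¬b), 3
19. b, 3
Accessibility: 0R0, 0R1, 0R2, 0R3, 1R1, 2R2, 2R3, 3R3
Branch closes: b and ¬b both at 3.
Every branch closes; the branch above is one of them.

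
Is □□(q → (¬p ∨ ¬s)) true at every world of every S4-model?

Not valid

Tableau for the negation ¬□□(q → (¬p ∨ ¬s)):
1. ¬□□(q → (¬p ∨ ¬s)), 0
2. ¬□(q → (¬p ∨ ¬s)), 1
3. ¬(q → (¬p ∨ ¬s)), 2
4. q, 2
5. ¬(¬p ∨ ¬s), 2
6. p, 2
7. s, 2
Accessibility: 0R0, 0R1, 0R2, 1R1, 1R2, 2R2
The negation has an open branch (countermodel exists).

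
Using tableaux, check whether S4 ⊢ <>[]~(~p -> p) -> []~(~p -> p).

Not valid

Tableau for the negation ~(<>[]~(~p -> p) -> []~(~p -> p)):
1. ~(<>[]~(~p -> p) -> []~(~p -> p)), 0
2. <>[]~(~p -> p), 0
3. ~[]~(~p -> p), 0
4. []~(~p -> p), 1
5. ~(~p -> p), 1
6. ~p, 1
7. ~p -> p, 2
8. p, 2
Accessibility: 0R0, 0R1, 0R2, 1R1, 2R2
The negation has an open branch (countermodel exists).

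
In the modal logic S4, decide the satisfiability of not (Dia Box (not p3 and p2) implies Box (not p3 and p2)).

Satisfiable

1. not (Dia Box (not p3 and p2) implies Box (not p3 and p2)), 0
2. Dia Box (not p3 and p2), 0
3. not Box (not p3 and p2), 0
4. Box (not p3 and p2), 1
5. not p3 and p2, 1
6. not p3, 1
7. p2, 1
8. not (not p3 and p2), 2
9. not p2, 2
Accessibility: 0R0, 0R1, 0R2, 1R1, 2R2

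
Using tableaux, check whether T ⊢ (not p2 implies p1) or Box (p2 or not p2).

Tableau for the negation not ((not p2 implies p1) or Box (p2 or not p2)):
1. not ((not p2 implies p1) or Box (p2 or not p2)), 0
2. not (not p2 implies p1), 0   [neg-or-rule on 1]
3. not Box (p2 or not p2), 0   [neg-or-rule on 1]
4. not p2, 0   [neg-implies-rule on 2]
5. not p1, 0   [neg-implies-rule on 2]
6. not (p2 or not p2), 1   [neg-Box-rule on 3: fresh world 1, 0R1]
7. not p2, 1   [neg-or-rule on 6]
8. p2, 1   [neg-or-rule on 6]
Accessibility: 0R0, 0R1, 1R1
Branch closes: p2 and not p2 both at 1.
All branches of the negation close; one closing branch shown above.

Valid in T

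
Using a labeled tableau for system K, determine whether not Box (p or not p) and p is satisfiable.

1. not Box (p or not p) and p, 0
2. not Box (p or not p), 0
3. p, 0
4. not (p or not p), 1
5. not p, 1
6. p, 1
Accessibility: 0R1
Branch closes: p and not p both at 1.
Every branch closes; the branch above is one of them.

No, unsatisfiable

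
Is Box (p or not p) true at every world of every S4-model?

Tableau for the negation not Box (p or not p):
1. not Box (p or not p), 0
2. not (p or not p), 1
3. not p, 1
4. p, 1
Accessibility: 0R0, 0R1, 1R1
Branch closes: p and not p both at 1.
All branches of the negation close; one closing branch shown above.

Valid in S4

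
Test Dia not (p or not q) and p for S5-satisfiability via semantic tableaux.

Yes, satisfiable

1. Dia not (p or not q) and p, u
2. Dia not (p or not q), u
3. p, u
4. not (p or not q), v
5. not p, v
6. q, v
Accessibility: uRu, uRv, vRu, vRv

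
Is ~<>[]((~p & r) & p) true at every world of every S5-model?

Valid

Tableau for the negation <>[]((~p & r) & p):
1. <>[]((~p & r) & p), u
2. []((~p & r) & p), v   [<>-rule on 1: fresh world v, uRv]
3. (~p & r) & p, u   [[]-rule on 2 via vRu]
4. ~p & r, u   [&-rule on 3]
5. p, u   [&-rule on 3]
6. ~p, u   [&-rule on 4]
7. r, u   [&-rule on 4]
Accessibility: uRu, uRv, vRu, vRv
Branch closes: p and ~p both at u.
All branches of the negation close; one closing branch shown above.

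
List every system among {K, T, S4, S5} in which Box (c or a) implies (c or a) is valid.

T, S4, S5

K-tableau for the negation not (Box (c or a) implies (c or a)):
1. not (Box (c or a) implies (c or a)), 0
2. Box (c or a), 0
3. not (c or a), 0
4. not c, 0
5. not a, 0
Complete open branch: countermodel on a K-frame, so not valid in K.
T-tableau for the negation not (Box (c or a) implies (c or a)):
1. not (Box (c or a) implies (c or a)), 0
2. Box (c or a), 0
3. not (c or a), 0
4. not c, 0
5. not a, 0
6. c or a, 0
7. a, 0
Accessibility: 0R0
Branch closes: a and not a both at 0.
Every branch closes (one shown): valid in T, hence also in S4, S5 (every theorem of T is a theorem of S4 and S5).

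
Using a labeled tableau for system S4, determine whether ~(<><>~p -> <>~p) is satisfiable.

1. ~(<><>~p -> <>~p), w0
2. <><>~p, w0
3. ~<>~p, w0
4. p, w0
5. <>~p, w1
6. p, w1
7. ~p, w2
8. p, w2
Accessibility: w0Rw0, w0Rw1, w0Rw2, w1Rw1, w1Rw2, w2Rw2
Branch closes: p and ~p both at w2.
Every branch closes; the branch above is one of them.

No, unsatisfiable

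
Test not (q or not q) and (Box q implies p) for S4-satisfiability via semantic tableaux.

1. not (q or not q) and (Box q implies p), 0
2. not (q or not q), 0
3. Box q implies p, 0
4. not q, 0
5. q, 0
Accessibility: 0R0
Branch closes: q and not q both at 0.
All branches of the tableau close; one closing branch shown above.

Unsatisfiable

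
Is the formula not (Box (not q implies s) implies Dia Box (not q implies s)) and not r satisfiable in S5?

1. not (Box (not q implies s) implies Dia Box (not q implies s)) and not r, 0
2. not (Box (not q implies s) implies Dia Box (not q implies s)), 0   [and-rule on 1]
3. not r, 0   [and-rule on 1]
4. Box (not q implies s), 0   [neg-implies-rule on 2]
5. not Dia Box (not q implies s), 0   [neg-implies-rule on 2]
6. not q implies s, 0   [Box-rule on 4 via 0R0]
7. not Box (not q implies s), 0   [neg-Dia-rule on 5 via 0R0]
8. s, 0   [implies-rule on 6 (branches; this branch)]
9. not (not q implies s), 1   [neg-Box-rule on 7: fresh world 1, 0R1]
10. not q, 1   [neg-implies-rule on 9]
11. not s, 1   [neg-implies-rule on 9]
12. not q implies s, 1   [Box-rule on 4 via 0R1]
13. not Box (not q implies s), 1   [neg-Dia-rule on 5 via 0R1]
14. s, 1   [implies-rule on 12 (branches; this branch)]
Accessibility: 0R0, 0R1, 1R0, 1R1
Branch closes: s and not s both at 1.
(One branch shown.) All branches close.

No, unsatisfiable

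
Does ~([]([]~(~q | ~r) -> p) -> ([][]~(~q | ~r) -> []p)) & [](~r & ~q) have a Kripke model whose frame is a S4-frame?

Unsatisfiable

1. ~([]([]~(~q | ~r) -> p) -> ([][]~(~q | ~r) -> []p)) & [](~r & ~q), u
2. ~([]([]~(~q | ~r) -> p) -> ([][]~(~q | ~r) -> []p)), u
3. [](~r & ~q), u
4. []([]~(~q | ~r) -> p), u
5. ~([][]~(~q | ~r) -> []p), u
6. [][]~(~q | ~r), u
7. ~[]p, u
8. ~r & ~q, u
9. ~r, u
10. ~q, u
11. []~(~q | ~r) -> p, u
12. []~(~q | ~r), u
13. ~(~q | ~r), u
14. q, u
15. r, u
Accessibility: uRu
Branch closes: q and ~q both at u.
(One branch shown.) All branches close.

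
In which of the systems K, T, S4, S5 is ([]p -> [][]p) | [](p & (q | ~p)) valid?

T-tableau for the negation ~(([]p -> [][]p) | [](p & (q | ~p))):
1. ~(([]p -> [][]p) | [](p & (q | ~p))), w0
2. ~([]p -> [][]p), w0
3. ~[](p & (q | ~p)), w0
4. []p, w0
5. ~[][]p, w0
6. p, w0
7. ~(p & (q | ~p)), w1
8. p, w1
9. ~(q | ~p), w1
10. ~q, w1
11. ~[]p, w2
12. p, w2
13. ~p, w3
Accessibility: w0Rw0, w0Rw1, w0Rw2, w1Rw1, w2Rw2, w2Rw3, w3Rw3
Complete open branch: countermodel on a T-frame, so not valid in T, nor in K (the same frame is also a K-frame).
S4-tableau for the negation ~(([]p -> [][]p) | [](p & (q | ~p))):
1. ~(([]p -> [][]p) | [](p & (q | ~p))), w0
2. ~([]p -> [][]p), w0
3. ~[](p & (q | ~p)), w0
4. []p, w0
5. ~[][]p, w0
6. p, w0
7. ~(p & (q | ~p)), w1
8. p, w1
9. ~(q | ~p), w1
10. ~q, w1
11. ~[]p, w2
12. p, w2
13. ~p, w3
14. p, w3
Accessibility: w0Rw0, w0Rw1, w0Rw2, w0Rw3, w1Rw1, w2Rw2, w2Rw3, w3Rw3
Branch closes: p and ~p both at w3.
Every branch closes (one shown): valid in S4, hence also in S5 (every theorem of S4 is a theorem of S5).

S4, S5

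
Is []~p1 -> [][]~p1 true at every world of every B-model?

Tableau for the negation ~([]~p1 -> [][]~p1):
1. ~([]~p1 -> [][]~p1), u
2. []~p1, u
3. ~[][]~p1, u
4. ~p1, u
5. ~[]~p1, v
6. ~p1, v
7. p1, w
Accessibility: uRu, uRv, vRu, vRv, vRw, wRv, wRw
The negation has an open branch (countermodel exists).

No, not valid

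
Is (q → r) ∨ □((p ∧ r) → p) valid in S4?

Tableau for the negation ¬((q → r) ∨ □((p ∧ r) → p)):
1. ¬((q → r) ∨ □((p ∧ r) → p)), w0
2. ¬(q → r), w0
3. ¬□((p ∧ r) → p), w0
4. q, w0
5. ¬r, w0
6. ¬((p ∧ r) → p), w1
7. p ∧ r, w1
8. ¬p, w1
9. p, w1
10. r, w1
Accessibility: w0Rw0, w0Rw1, w1Rw1
Branch closes: p and ¬p both at w1.
All branches of the negation close; one closing branch shown above.

Valid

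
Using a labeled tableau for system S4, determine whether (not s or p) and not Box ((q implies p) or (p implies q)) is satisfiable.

Unsatisfiable

1. (not s or p) and not Box ((q implies p) or (p implies q)), w0
2. not s or p, w0   [and-rule on 1]
3. not Box ((q implies p) or (p implies q)), w0   [and-rule on 1]
4. p, w0   [or-rule on 2 (branches; this branch)]
5. not ((q implies p) or (p implies q)), w1   [neg-Box-rule on 3: fresh world w1, w0Rw1]
6. not (q implies p), w1   [neg-or-rule on 5]
7. not (p implies q), w1   [neg-or-rule on 5]
8. q, w1   [neg-implies-rule on 6]
9. not p, w1   [neg-implies-rule on 6]
10. p, w1   [neg-implies-rule on 7]
11. not q, w1   [neg-implies-rule on 7]
Accessibility: w0Rw0, w0Rw1, w1Rw1
Branch closes: p and not p both at w1.
(One branch shown.) All branches close.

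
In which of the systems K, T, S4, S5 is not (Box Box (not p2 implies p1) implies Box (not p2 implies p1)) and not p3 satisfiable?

K

T-tableau for the formula:
1. not (Box Box (not p2 implies p1) implies Box (not p2 implies p1)) and not p3, w0
2. not (Box Box (not p2 implies p1) implies Box (not p2 implies p1)), w0
3. not p3, w0
4. Box Box (not p2 implies p1), w0
5. not Box (not p2 implies p1), w0
6. Box (not p2 implies p1), w0
7. not p2 implies p1, w0
8. p1, w0
9. not (not p2 implies p1), w1
10. not p2, w1
11. not p1, w1
12. Box (not p2 implies p1), w1
13. not p2 implies p1, w1
14. p1, w1
Accessibility: w0Rw0, w0Rw1, w1Rw1
Branch closes: p1 and not p1 both at w1.
Every branch closes (one shown): unsatisfiable in T, hence also in S4, S5 (every S4/S5-frame is a T-frame).
K-tableau for the formula:
1. not (Box Box (not p2 implies p1) implies Box (not p2 implies p1)) and not p3, w0
2. not (Box Box (not p2 implies p1) implies Box (not p2 implies p1)), w0
3. not p3, w0
4. Box Box (not p2 implies p1), w0
5. not Box (not p2 implies p1), w0
6. not (not p2 implies p1), w1
7. not p2, w1
8. not p1, w1
9. Box (not p2 implies p1), w1
Accessibility: w0Rw1
Complete open branch: satisfiable in K.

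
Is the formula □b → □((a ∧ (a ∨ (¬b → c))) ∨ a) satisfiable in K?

1. □b → □((a ∧ (a ∨ (¬b → c))) ∨ a), u
2. □((a ∧ (a ∨ (¬b → c))) ∨ a), u   [→-rule on 1 (branches; this branch)]

Satisfiable (open branch found)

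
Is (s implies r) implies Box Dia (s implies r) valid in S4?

Tableau for the negation not ((s implies r) implies Box Dia (s implies r)):
1. not ((s implies r) implies Box Dia (s implies r)), u
2. s implies r, u   [neg-implies-rule on 1]
3. not Box Dia (s implies r), u   [neg-implies-rule on 1]
4. r, u   [implies-rule on 2 (branches; this branch)]
5. not Dia (s implies r), v   [neg-Box-rule on 3: fresh world v, uRv]
6. not (s implies r), v   [neg-Dia-rule on 5 via vRv]
7. s, v   [neg-implies-rule on 6]
8. not r, v   [neg-implies-rule on 6]
Accessibility: uRu, uRv, vRv
The negation has an open branch (countermodel exists).

Not valid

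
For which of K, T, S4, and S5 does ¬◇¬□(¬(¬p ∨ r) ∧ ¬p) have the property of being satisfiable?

K

T-tableau for the formula:
1. ¬◇¬□(¬(¬p ∨ r) ∧ ¬p), 0
2. □(¬(¬p ∨ r) ∧ ¬p), 0   [¬◇-rule on 1 via 0R0]
3. ¬(¬p ∨ r) ∧ ¬p, 0   [□-rule on 2 via 0R0]
4. ¬(¬p ∨ r), 0   [∧-rule on 3]
5. ¬p, 0   [∧-rule on 3]
6. p, 0   [¬∨-rule on 4]
7. ¬r, 0   [¬∨-rule on 4]
Accessibility: 0R0
Branch closes: p and ¬p both at 0.
Every branch closes (one shown): unsatisfiable in T, hence also in S4, S5 (every S4/S5-frame is a T-frame).
K-tableau for the formula:
1. ¬◇¬□(¬(¬p ∨ r) ∧ ¬p), 0
Complete open branch: satisfiable in K.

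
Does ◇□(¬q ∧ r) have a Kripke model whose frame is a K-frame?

1. ◇□(¬q ∧ r), 0
2. □(¬q ∧ r), 1
Accessibility: 0R1

Satisfiable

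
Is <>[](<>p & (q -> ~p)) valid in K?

Not valid

Tableau for the negation ~<>[](<>p & (q -> ~p)):
1. ~<>[](<>p & (q -> ~p)), 0
The negation has an open branch (countermodel exists).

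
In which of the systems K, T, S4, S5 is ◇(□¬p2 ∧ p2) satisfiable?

K

T-tableau for the formula:
1. ◇(□¬p2 ∧ p2), w0
2. □¬p2 ∧ p2, w1
3. □¬p2, w1
4. p2, w1
5. ¬p2, w1
Accessibility: w0Rw0, w0Rw1, w1Rw1
Branch closes: p2 and ¬p2 both at w1.
Every branch closes (one shown): unsatisfiable in T, hence also in S4, S5 (every S4/S5-frame is a T-frame).
K-tableau for the formula:
1. ◇(□¬p2 ∧ p2), w0
2. □¬p2 ∧ p2, w1
3. □¬p2, w1
4. p2, w1
Accessibility: w0Rw1
Complete open branch: satisfiable in K.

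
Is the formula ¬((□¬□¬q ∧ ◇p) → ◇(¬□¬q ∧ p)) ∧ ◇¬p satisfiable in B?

1. ¬((□¬□¬q ∧ ◇p) → ◇(¬□¬q ∧ p)) ∧ ◇¬p, u
2. ¬((□¬□¬q ∧ ◇p) → ◇(¬□¬q ∧ p)), u   [∧-rule on 1]
3. ◇¬p, u   [∧-rule on 1]
4. □¬□¬q ∧ ◇p, u   [¬→-rule on 2]
5. ¬◇(¬□¬q ∧ p), u   [¬→-rule on 2]
6. □¬□¬q, u   [∧-rule on 4]
7. ◇p, u   [∧-rule on 4]
8. ¬(¬□¬q ∧ p), u   [¬◇-rule on 5 via uRu]
9. ¬□¬q, u   [□-rule on 6 via uRu]
10. ¬p, u   [¬∧-rule on 8 (branches; this branch)]
11. ¬p, v   [◇-rule on 3: fresh world v, uRv]
12. ¬(¬□¬q ∧ p), v   [¬◇-rule on 5 via uRv]
13. ¬□¬q, v   [□-rule on 6 via uRv]
14. p, w   [◇-rule on 7: fresh world w, uRw]
15. ¬(¬□¬q ∧ p), w   [¬◇-rule on 5 via uRw]
16. ¬□¬q, w   [□-rule on 6 via uRw]
17. □¬q, w   [¬∧-rule on 15 (branches; this branch)]
18. ¬q, u   [□-rule on 17 via wRu]
19. ¬q, w   [□-rule on 17 via wRw]
20. q, x   [¬□-rule on 9: fresh world x, uRx]
21. ¬(¬□¬q ∧ p), x   [¬◇-rule on 5 via uRx]
22. ¬□¬q, x   [□-rule on 6 via uRx]
23. ¬p, x   [¬∧-rule on 21 (branches; this branch)]
24. q, y   [¬□-rule on 13: fresh world y, vRy]
25. q, z   [¬□-rule on 16: fresh world z, wRz]
26. ¬q, z   [□-rule on 17 via wRz]
Accessibility: uRu, uRv, uRw, uRx, vRu, vRv, vRy, wRu, wRw, wRz, xRu, xRx, yRv, yRy, zRw, zRz
Branch closes: q and ¬q both at z.
Every branch closes; the branch above is one of them.

Unsatisfiable (every branch closes)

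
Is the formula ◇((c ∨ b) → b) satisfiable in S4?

1. ◇((c ∨ b) → b), 0
2. (c ∨ b) → b, 1   [◇-rule on 1: fresh world 1, 0R1]
3. b, 1   [→-rule on 2 (branches; this branch)]
Accessibility: 0R0, 0R1, 1R1

Satisfiable (open branch found)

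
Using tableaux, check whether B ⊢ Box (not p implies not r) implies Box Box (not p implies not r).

Tableau for the negation not (Box (not p implies not r) implies Box Box (not p implies not r)):
1. not (Box (not p implies not r) implies Box Box (not p implies not r)), u
2. Box (not p implies not r), u   [neg-implies-rule on 1]
3. not Box Box (not p implies not r), u   [neg-implies-rule on 1]
4. not p implies not r, u   [Box-rule on 2 via uRu]
5. not r, u   [implies-rule on 4 (branches; this branch)]
6. not Box (not p implies not r), v   [neg-Box-rule on 3: fresh world v, uRv]
7. not p implies not r, v   [Box-rule on 2 via uRv]
8. not r, v   [implies-rule on 7 (branches; this branch)]
9. not (not p implies not r), w   [neg-Box-rule on 6: fresh world w, vRw]
10. not p, w   [neg-implies-rule on 9]
11. r, w   [neg-implies-rule on 9]
Accessibility: uRu, uRv, vRu, vRv, vRw, wRv, wRw
The negation has an open branch (countermodel exists).

Not valid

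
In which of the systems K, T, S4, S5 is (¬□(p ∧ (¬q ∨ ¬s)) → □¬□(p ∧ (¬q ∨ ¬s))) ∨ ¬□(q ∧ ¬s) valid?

S5

S5-tableau for the negation ¬((¬□(p ∧ (¬q ∨ ¬s)) → □¬□(p ∧ (¬q ∨ ¬s))) ∨ ¬□(q ∧ ¬s)):
1. ¬((¬□(p ∧ (¬q ∨ ¬s)) → □¬□(p ∧ (¬q ∨ ¬s))) ∨ ¬□(q ∧ ¬s)), 0
2. ¬(¬□(p ∧ (¬q ∨ ¬s)) → □¬□(p ∧ (¬q ∨ ¬s))), 0
3. □(q ∧ ¬s), 0
4. ¬□(p ∧ (¬q ∨ ¬s)), 0
5. ¬□¬□(p ∧ (¬q ∨ ¬s)), 0
6. q ∧ ¬s, 0
7. q, 0
8. ¬s, 0
9. ¬(p ∧ (¬q ∨ ¬s)), 1
10. q ∧ ¬s, 1
11. q, 1
12. ¬s, 1
13. ¬p, 1
14. □(p ∧ (¬q ∨ ¬s)), 2
15. q ∧ ¬s, 2
16. q, 2
17. ¬s, 2
18. p ∧ (¬q ∨ ¬s), 0
19. p, 0
20. ¬q ∨ ¬s, 0
21. p ∧ (¬q ∨ ¬s), 1
22. p, 1
23. ¬q ∨ ¬s, 1
Accessibility: 0R0, 0R1, 0R2, 1R0, 1R1, 1R2, 2R0, 2R1, 2R2
Branch closes: p and ¬p both at 1.
Every branch closes (one shown): valid in S5.
S4-tableau for the negation ¬((¬□(p ∧ (¬q ∨ ¬s)) → □¬□(p ∧ (¬q ∨ ¬s))) ∨ ¬□(q ∧ ¬s)):
1. ¬((¬□(p ∧ (¬q ∨ ¬s)) → □¬□(p ∧ (¬q ∨ ¬s))) ∨ ¬□(q ∧ ¬s)), 0
2. ¬(¬□(p ∧ (¬q ∨ ¬s)) → □¬□(p ∧ (¬q ∨ ¬s))), 0
3. □(q ∧ ¬s), 0
4. ¬□(p ∧ (¬q ∨ ¬s)), 0
5. ¬□¬□(p ∧ (¬q ∨ ¬s)), 0
6. q ∧ ¬s, 0
7. q, 0
8. ¬s, 0
9. ¬(p ∧ (¬q ∨ ¬s)), 1
10. q ∧ ¬s, 1
11. q, 1
12. ¬s, 1
13. ¬p, 1
14. □(p ∧ (¬q ∨ ¬s)), 2
15. q ∧ ¬s, 2
16. q, 2
17. ¬s, 2
18. p ∧ (¬q ∨ ¬s), 2
19. p, 2
20. ¬q ∨ ¬s, 2
Accessibility: 0R0, 0R1, 0R2, 1R1, 2R2
Complete open branch: countermodel on an S4-frame, so not valid in S4, nor in K, T (the same frame is also a K-frame and a T-frame).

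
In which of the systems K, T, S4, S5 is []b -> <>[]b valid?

T, S4, S5

K-tableau for the negation ~([]b -> <>[]b):
1. ~([]b -> <>[]b), w0
2. []b, w0   [~->-rule on 1]
3. ~<>[]b, w0   [~->-rule on 1]
Complete open branch: countermodel on a K-frame, so not valid in K.
T-tableau for the negation ~([]b -> <>[]b):
1. ~([]b -> <>[]b), w0
2. []b, w0   [~->-rule on 1]
3. ~<>[]b, w0   [~->-rule on 1]
4. b, w0   [[]-rule on 2 via w0Rw0]
5. ~[]b, w0   [~<>-rule on 3 via w0Rw0]
6. ~b, w1   [~[]-rule on 5: fresh world w1, w0Rw1]
7. b, w1   [[]-rule on 2 via w0Rw1]
Accessibility: w0Rw0, w0Rw1, w1Rw1
Branch closes: b and ~b both at w1.
Every branch closes (one shown): valid in T, hence also in S4, S5 (every theorem of T is a theorem of S4 and S5).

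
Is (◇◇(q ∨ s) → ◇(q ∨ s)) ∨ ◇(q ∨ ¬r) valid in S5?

Tableau for the negation ¬((◇◇(q ∨ s) → ◇(q ∨ s)) ∨ ◇(q ∨ ¬r)):
1. ¬((◇◇(q ∨ s) → ◇(q ∨ s)) ∨ ◇(q ∨ ¬r)), 0
2. ¬(◇◇(q ∨ s) → ◇(q ∨ s)), 0
3. ¬◇(q ∨ ¬r), 0
4. ◇◇(q ∨ s), 0
5. ¬◇(q ∨ s), 0
6. ¬(q ∨ ¬r), 0
7. ¬q, 0
8. r, 0
9. ¬(q ∨ s), 0
10. ¬s, 0
11. ◇(q ∨ s), 1
12. ¬(q ∨ ¬r), 1
13. ¬q, 1
14. r, 1
15. ¬(q ∨ s), 1
16. ¬s, 1
17. q ∨ s, 2
18. ¬(q ∨ ¬r), 2
19. ¬q, 2
20. r, 2
21. ¬(q ∨ s), 2
22. ¬s, 2
23. s, 2
Accessibility: 0R0, 0R1, 0R2, 1R0, 1R1, 1R2, 2R0, 2R1, 2R2
Branch closes: s and ¬s both at 2.
All branches of the negation close; one closing branch shown above.

Yes, valid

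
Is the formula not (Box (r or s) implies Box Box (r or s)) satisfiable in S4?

1. not (Box (r or s) implies Box Box (r or s)), 0
2. Box (r or s), 0
3. not Box Box (r or s), 0
4. r or s, 0
5. s, 0
6. not Box (r or s), 1
7. r or s, 1
8. s, 1
9. not (r or s), 2
10. not r, 2
11. not s, 2
12. r or s, 2
13. s, 2
Accessibility: 0R0, 0R1, 0R2, 1R1, 1R2, 2R2
Branch closes: s and not s both at 2.
(One branch shown.) All branches close.

No, unsatisfiable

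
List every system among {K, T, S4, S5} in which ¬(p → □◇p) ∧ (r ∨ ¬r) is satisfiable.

K, T, S4

S5-tableau for the formula:
1. ¬(p → □◇p) ∧ (r ∨ ¬r), w0
2. ¬(p → □◇p), w0
3. r ∨ ¬r, w0
4. p, w0
5. ¬□◇p, w0
6. ¬r, w0
7. ¬◇p, w1
8. ¬p, w0
Accessibility: w0Rw0, w0Rw1, w1Rw0, w1Rw1
Branch closes: p and ¬p both at w0.
Every branch closes (one shown): unsatisfiable in S5.
S4-tableau for the formula:
1. ¬(p → □◇p) ∧ (r ∨ ¬r), w0
2. ¬(p → □◇p), w0
3. r ∨ ¬r, w0
4. p, w0
5. ¬□◇p, w0
6. ¬r, w0
7. ¬◇p, w1
8. ¬p, w1
Accessibility: w0Rw0, w0Rw1, w1Rw1
Complete open branch: satisfiable in S4, hence also in K, T (this S4-model is also a K-model and a T-model).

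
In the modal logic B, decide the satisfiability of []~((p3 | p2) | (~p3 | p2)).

1. []~((p3 | p2) | (~p3 | p2)), 0
2. ~((p3 | p2) | (~p3 | p2)), 0
3. ~(p3 | p2), 0
4. ~(~p3 | p2), 0
5. ~p3, 0
6. ~p2, 0
7. p3, 0
Accessibility: 0R0
Branch closes: p3 and ~p3 both at 0.
Every branch closes; the branch above is one of them.

Unsatisfiable (every branch closes)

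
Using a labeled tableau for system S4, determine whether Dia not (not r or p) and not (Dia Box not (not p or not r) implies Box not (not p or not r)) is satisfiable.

1. Dia not (not r or p) and not (Dia Box not (not p or not r) implies Box not (not p or not r)), u
2. Dia not (not r or p), u   [and-rule on 1]
3. not (Dia Box not (not p or not r) implies Box not (not p or not r)), u   [and-rule on 1]
4. Dia Box not (not p or not r), u   [neg-implies-rule on 3]
5. not Box not (not p or not r), u   [neg-implies-rule on 3]
6. not (not r or p), v   [Dia-rule on 2: fresh world v, uRv]
7. r, v   [neg-or-rule on 6]
8. not p, v   [neg-or-rule on 6]
9. Box not (not p or not r), w   [Dia-rule on 4: fresh world w, uRw]
10. not (not p or not r), w   [Box-rule on 9 via wRw]
11. p, w   [neg-or-rule on 10]
12. r, w   [neg-or-rule on 10]
13. not p or not r, x   [neg-Box-rule on 5: fresh world x, uRx]
14. not r, x   [or-rule on 13 (branches; this branch)]
Accessibility: uRu, uRv, uRw, uRx, vRv, wRw, xRx

Satisfiable (open branch found)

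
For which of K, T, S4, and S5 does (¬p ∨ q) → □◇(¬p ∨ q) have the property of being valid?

S5

S4-tableau for the negation ¬((¬p ∨ q) → □◇(¬p ∨ q)):
1. ¬((¬p ∨ q) → □◇(¬p ∨ q)), w0
2. ¬p ∨ q, w0
3. ¬□◇(¬p ∨ q), w0
4. q, w0
5. ¬◇(¬p ∨ q), w1
6. ¬(¬p ∨ q), w1
7. p, w1
8. ¬q, w1
Accessibility: w0Rw0, w0Rw1, w1Rw1
Complete open branch: countermodel on an S4-frame, so not valid in S4, nor in K, T (the same frame is also a K-frame and a T-frame).
S5-tableau for the negation ¬((¬p ∨ q) → □◇(¬p ∨ q)):
1. ¬((¬p ∨ q) → □◇(¬p ∨ q)), w0
2. ¬p ∨ q, w0
3. ¬□◇(¬p ∨ q), w0
4. q, w0
5. ¬◇(¬p ∨ q), w1
6. ¬(¬p ∨ q), w0
7. p, w0
8. ¬q, w0
Accessibility: w0Rw0, w0Rw1, w1Rw0, w1Rw1
Branch closes: q and ¬q both at w0.
Every branch closes (one shown): valid in S5.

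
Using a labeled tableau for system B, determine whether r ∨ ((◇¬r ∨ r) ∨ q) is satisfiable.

1. r ∨ ((◇¬r ∨ r) ∨ q), 0
2. (◇¬r ∨ r) ∨ q, 0
3. q, 0
Accessibility: 0R0

Yes, satisfiable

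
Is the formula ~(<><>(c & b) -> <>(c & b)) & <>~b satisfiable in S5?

1. ~(<><>(c & b) -> <>(c & b)) & <>~b, w0
2. ~(<><>(c & b) -> <>(c & b)), w0
3. <>~b, w0
4. <><>(c & b), w0
5. ~<>(c & b), w0
6. ~(c & b), w0
7. ~b, w0
8. ~b, w1
9. ~(c & b), w1
10. <>(c & b), w2
11. ~(c & b), w2
12. ~b, w2
13. c & b, w3
14. c, w3
15. b, w3
16. ~(c & b), w3
17. ~b, w3
Accessibility: w0Rw0, w0Rw1, w0Rw2, w0Rw3, w1Rw0, w1Rw1, w1Rw2, w1Rw3, w2Rw0, w2Rw1, w2Rw2, w2Rw3, w3Rw0, w3Rw1, w3Rw2, w3Rw3
Branch closes: b and ~b both at w3.
(One branch shown.) All branches close.

No, unsatisfiable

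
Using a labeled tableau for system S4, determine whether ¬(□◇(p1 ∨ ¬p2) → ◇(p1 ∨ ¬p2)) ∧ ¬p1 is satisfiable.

Unsatisfiable (every branch closes)

1. ¬(□◇(p1 ∨ ¬p2) → ◇(p1 ∨ ¬p2)) ∧ ¬p1, u
2. ¬(□◇(p1 ∨ ¬p2) → ◇(p1 ∨ ¬p2)), u   [∧-rule on 1]
3. ¬p1, u   [∧-rule on 1]
4. □◇(p1 ∨ ¬p2), u   [¬→-rule on 2]
5. ¬◇(p1 ∨ ¬p2), u   [¬→-rule on 2]
6. ◇(p1 ∨ ¬p2), u   [□-rule on 4 via uRu]
7. ¬(p1 ∨ ¬p2), u   [¬◇-rule on 5 via uRu]
8. p2, u   [¬∨-rule on 7]
9. p1 ∨ ¬p2, v   [◇-rule on 6: fresh world v, uRv]
10. ◇(p1 ∨ ¬p2), v   [□-rule on 4 via uRv]
11. ¬(p1 ∨ ¬p2), v   [¬◇-rule on 5 via uRv]
12. ¬p1, v   [¬∨-rule on 11]
13. p2, v   [¬∨-rule on 11]
14. ¬p2, v   [∨-rule on 9 (branches; this branch)]
Accessibility: uRu, uRv, vRv
Branch closes: p2 and ¬p2 both at v.
(One branch shown.) All branches close.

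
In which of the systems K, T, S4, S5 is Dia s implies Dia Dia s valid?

T, S4, S5

K-tableau for the negation not (Dia s implies Dia Dia s):
1. not (Dia s implies Dia Dia s), 0
2. Dia s, 0
3. not Dia Dia s, 0
4. s, 1
5. not Dia s, 1
Accessibility: 0R1
Complete open branch: countermodel on a K-frame, so not valid in K.
T-tableau for the negation not (Dia s implies Dia Dia s):
1. not (Dia s implies Dia Dia s), 0
2. Dia s, 0
3. not Dia Dia s, 0
4. not Dia s, 0
5. not s, 0
6. s, 1
7. not Dia s, 1
8. not s, 1
Accessibility: 0R0, 0R1, 1R1
Branch closes: s and not s both at 1.
Every branch closes (one shown): valid in T, hence also in S4, S5 (every theorem of T is a theorem of S4 and S5).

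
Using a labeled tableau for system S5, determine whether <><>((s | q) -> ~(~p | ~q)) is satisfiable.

1. <><>((s | q) -> ~(~p | ~q)), 0
2. <>((s | q) -> ~(~p | ~q)), 1
3. (s | q) -> ~(~p | ~q), 2
4. ~(~p | ~q), 2
5. p, 2
6. q, 2
Accessibility: 0R0, 0R1, 0R2, 1R0, 1R1, 1R2, 2R0, 2R1, 2R2

Satisfiable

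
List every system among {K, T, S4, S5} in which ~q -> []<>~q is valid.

S5-tableau for the negation ~(~q -> []<>~q):
1. ~(~q -> []<>~q), 0
2. ~q, 0   [~->-rule on 1]
3. ~[]<>~q, 0   [~->-rule on 1]
4. ~<>~q, 1   [~[]-rule on 3: fresh world 1, 0R1]
5. q, 0   [~<>-rule on 4 via 1R0]
Accessibility: 0R0, 0R1, 1R0, 1R1
Branch closes: q and ~q both at 0.
Every branch closes (one shown): valid in S5.
S4-tableau for the negation ~(~q -> []<>~q):
1. ~(~q -> []<>~q), 0
2. ~q, 0   [~->-rule on 1]
3. ~[]<>~q, 0   [~->-rule on 1]
4. ~<>~q, 1   [~[]-rule on 3: fresh world 1, 0R1]
5. q, 1   [~<>-rule on 4 via 1R1]
Accessibility: 0R0, 0R1, 1R1
Complete open branch: countermodel on an S4-frame, so not valid in S4, nor in K, T (the same frame is also a K-frame and a T-frame).

S5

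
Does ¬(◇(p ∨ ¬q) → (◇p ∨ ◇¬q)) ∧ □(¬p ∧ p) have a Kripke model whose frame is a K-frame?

Unsatisfiable

1. ¬(◇(p ∨ ¬q) → (◇p ∨ ◇¬q)) ∧ □(¬p ∧ p), 0
2. ¬(◇(p ∨ ¬q) → (◇p ∨ ◇¬q)), 0
3. □(¬p ∧ p), 0
4. ◇(p ∨ ¬q), 0
5. ¬(◇p ∨ ◇¬q), 0
6. ¬◇p, 0
7. ¬◇¬q, 0
8. p ∨ ¬q, 1
9. ¬p ∧ p, 1
10. ¬p, 1
11. p, 1
Accessibility: 0R1
Branch closes: p and ¬p both at 1.
(One branch shown.) All branches close.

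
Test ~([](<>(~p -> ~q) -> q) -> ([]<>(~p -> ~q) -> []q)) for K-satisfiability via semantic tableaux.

1. ~([](<>(~p -> ~q) -> q) -> ([]<>(~p -> ~q) -> []q)), 0
2. [](<>(~p -> ~q) -> q), 0
3. ~([]<>(~p -> ~q) -> []q), 0
4. []<>(~p -> ~q), 0
5. ~[]q, 0
6. ~q, 1
7. <>(~p -> ~q) -> q, 1
8. <>(~p -> ~q), 1
9. ~<>(~p -> ~q), 1
10. ~p -> ~q, 2
11. ~(~p -> ~q), 2
12. ~p, 2
13. q, 2
14. ~q, 2
Accessibility: 0R1, 1R2
Branch closes: q and ~q both at 2.
Every branch closes; the branch above is one of them.

Unsatisfiable (every branch closes)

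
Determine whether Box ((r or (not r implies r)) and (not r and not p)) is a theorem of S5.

Tableau for the negation not Box ((r or (not r implies r)) and (not r and not p)):
1. not Box ((r or (not r implies r)) and (not r and not p)), u
2. not ((r or (not r implies r)) and (not r and not p)), v
3. not (not r and not p), v
4. p, v
Accessibility: uRu, uRv, vRu, vRv
The negation has an open branch (countermodel exists).

Invalid (countermodel exists)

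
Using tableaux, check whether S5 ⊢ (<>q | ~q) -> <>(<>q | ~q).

Tableau for the negation ~((<>q | ~q) -> <>(<>q | ~q)):
1. ~((<>q | ~q) -> <>(<>q | ~q)), u
2. <>q | ~q, u
3. ~<>(<>q | ~q), u
4. ~(<>q | ~q), u
5. ~<>q, u
6. q, u
7. ~q, u
Accessibility: uRu
Branch closes: q and ~q both at u.
Every branch of the negation's tableau closes; the branch above is one of them.

Valid in S5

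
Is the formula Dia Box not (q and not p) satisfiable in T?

Satisfiable (open branch found)

1. Dia Box not (q and not p), u
2. Box not (q and not p), v
3. not (q and not p), v
4. p, v
Accessibility: uRu, uRv, vRv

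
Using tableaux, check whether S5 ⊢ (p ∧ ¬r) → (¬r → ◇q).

Tableau for the negation ¬((p ∧ ¬r) → (¬r → ◇q)):
1. ¬((p ∧ ¬r) → (¬r → ◇q)), u
2. p ∧ ¬r, u   [¬→-rule on 1]
3. ¬(¬r → ◇q), u   [¬→-rule on 1]
4. p, u   [∧-rule on 2]
5. ¬r, u   [∧-rule on 2]
6. ¬◇q, u   [¬→-rule on 3]
7. ¬q, u   [¬◇-rule on 6 via uRu]
Accessibility: uRu
The negation has an open branch (countermodel exists).

No, not valid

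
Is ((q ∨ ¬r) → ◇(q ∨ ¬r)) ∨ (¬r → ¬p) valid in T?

Valid in T

Tableau for the negation ¬(((q ∨ ¬r) → ◇(q ∨ ¬r)) ∨ (¬r → ¬p)):
1. ¬(((q ∨ ¬r) → ◇(q ∨ ¬r)) ∨ (¬r → ¬p)), w0
2. ¬((q ∨ ¬r) → ◇(q ∨ ¬r)), w0
3. ¬(¬r → ¬p), w0
4. q ∨ ¬r, w0
5. ¬◇(q ∨ ¬r), w0
6. ¬r, w0
7. p, w0
8. ¬(q ∨ ¬r), w0
9. ¬q, w0
10. r, w0
Accessibility: w0Rw0
Branch closes: r and ¬r both at w0.
Every branch of the negation's tableau closes; the branch above is one of them.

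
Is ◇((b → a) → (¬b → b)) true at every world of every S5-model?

Tableau for the negation ¬◇((b → a) → (¬b → b)):
1. ¬◇((b → a) → (¬b → b)), w0
2. ¬((b → a) → (¬b → b)), w0   [¬◇-rule on 1 via w0Rw0]
3. b → a, w0   [¬→-rule on 2]
4. ¬(¬b → b), w0   [¬→-rule on 2]
5. ¬b, w0   [¬→-rule on 4]
6. a, w0   [→-rule on 3 (branches; this branch)]
Accessibility: w0Rw0
The negation has an open branch (countermodel exists).

Invalid (countermodel exists)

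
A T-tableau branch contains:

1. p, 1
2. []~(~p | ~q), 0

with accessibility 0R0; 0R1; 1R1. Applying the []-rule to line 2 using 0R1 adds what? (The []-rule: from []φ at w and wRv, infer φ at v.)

~(~p | ~q), 1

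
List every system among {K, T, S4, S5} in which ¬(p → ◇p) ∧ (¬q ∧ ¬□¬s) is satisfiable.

K

T-tableau for the formula:
1. ¬(p → ◇p) ∧ (¬q ∧ ¬□¬s), w0
2. ¬(p → ◇p), w0
3. ¬q ∧ ¬□¬s, w0
4. p, w0
5. ¬◇p, w0
6. ¬q, w0
7. ¬□¬s, w0
8. ¬p, w0
Accessibility: w0Rw0
Branch closes: p and ¬p both at w0.
Every branch closes (one shown): unsatisfiable in T, hence also in S4, S5 (every S4/S5-frame is a T-frame).
K-tableau for the formula:
1. ¬(p → ◇p) ∧ (¬q ∧ ¬□¬s), w0
2. ¬(p → ◇p), w0
3. ¬q ∧ ¬□¬s, w0
4. p, w0
5. ¬◇p, w0
6. ¬q, w0
7. ¬□¬s, w0
8. s, w1
9. ¬p, w1
Accessibility: w0Rw1
Complete open branch: satisfiable in K.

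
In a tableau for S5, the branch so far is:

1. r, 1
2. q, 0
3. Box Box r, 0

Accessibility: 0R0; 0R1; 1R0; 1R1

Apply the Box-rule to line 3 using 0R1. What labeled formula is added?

Box r, 1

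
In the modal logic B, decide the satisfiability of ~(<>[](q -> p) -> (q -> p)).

1. ~(<>[](q -> p) -> (q -> p)), u
2. <>[](q -> p), u   [~->-rule on 1]
3. ~(q -> p), u   [~->-rule on 1]
4. q, u   [~->-rule on 3]
5. ~p, u   [~->-rule on 3]
6. [](q -> p), v   [<>-rule on 2: fresh world v, uRv]
7. q -> p, u   [[]-rule on 6 via vRu]
8. q -> p, v   [[]-rule on 6 via vRv]
9. p, u   [->-rule on 7 (branches; this branch)]
Accessibility: uRu, uRv, vRu, vRv
Branch closes: p and ~p both at u.
Every branch closes; the branch above is one of them.

No, unsatisfiable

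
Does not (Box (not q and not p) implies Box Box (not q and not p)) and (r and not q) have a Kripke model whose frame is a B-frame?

1. not (Box (not q and not p) implies Box Box (not q and not p)) and (r and not q), 0
2. not (Box (not q and not p) implies Box Box (not q and not p)), 0
3. r and not q, 0
4. Box (not q and not p), 0
5. not Box Box (not q and not p), 0
6. r, 0
7. not q, 0
8. not q and not p, 0
9. not p, 0
10. not Box (not q and not p), 1
11. not q and not p, 1
12. not q, 1
13. not p, 1
14. not (not q and not p), 2
15. p, 2
Accessibility: 0R0, 0R1, 1R0, 1R1, 1R2, 2R1, 2R2

Satisfiable (open branch found)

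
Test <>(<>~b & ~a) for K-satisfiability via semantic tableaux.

Yes, satisfiable

1. <>(<>~b & ~a), 0
2. <>~b & ~a, 1
3. <>~b, 1
4. ~a, 1
5. ~b, 2
Accessibility: 0R1, 1R2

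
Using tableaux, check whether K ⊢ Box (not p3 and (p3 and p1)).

No, not valid

Tableau for the negation not Box (not p3 and (p3 and p1)):
1. not Box (not p3 and (p3 and p1)), w0
2. not (not p3 and (p3 and p1)), w1   [neg-Box-rule on 1: fresh world w1, w0Rw1]
3. not (p3 and p1), w1   [neg-and-rule on 2 (branches; this branch)]
4. not p1, w1   [neg-and-rule on 3 (branches; this branch)]
Accessibility: w0Rw1
The negation has an open branch (countermodel exists).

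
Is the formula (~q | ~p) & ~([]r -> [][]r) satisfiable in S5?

Unsatisfiable (every branch closes)

1. (~q | ~p) & ~([]r -> [][]r), u
2. ~q | ~p, u
3. ~([]r -> [][]r), u
4. []r, u
5. ~[][]r, u
6. r, u
7. ~p, u
8. ~[]r, v
9. r, v
10. ~r, w
11. r, w
Accessibility: uRu, uRv, uRw, vRu, vRv, vRw, wRu, wRv, wRw
Branch closes: r and ~r both at w.
(One branch shown.) All branches close.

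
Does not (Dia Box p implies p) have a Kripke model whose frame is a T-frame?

Yes, satisfiable

1. not (Dia Box p implies p), w0
2. Dia Box p, w0
3. not p, w0
4. Box p, w1
5. p, w1
Accessibility: w0Rw0, w0Rw1, w1Rw1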